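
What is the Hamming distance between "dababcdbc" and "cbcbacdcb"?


Comparing "dababcdbc" and "cbcbacdcb" position by position:
  Position 0: 'd' vs 'c' => differ
  Position 1: 'a' vs 'b' => differ
  Position 2: 'b' vs 'c' => differ
  Position 3: 'a' vs 'b' => differ
  Position 4: 'b' vs 'a' => differ
  Position 5: 'c' vs 'c' => same
  Position 6: 'd' vs 'd' => same
  Position 7: 'b' vs 'c' => differ
  Position 8: 'c' vs 'b' => differ
Total differences (Hamming distance): 7

7


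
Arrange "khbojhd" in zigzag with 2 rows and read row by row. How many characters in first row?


Zigzag "khbojhd" into 2 rows:
Placing characters:
  'k' => row 0
  'h' => row 1
  'b' => row 0
  'o' => row 1
  'j' => row 0
  'h' => row 1
  'd' => row 0
Rows:
  Row 0: "kbjd"
  Row 1: "hoh"
First row length: 4

4


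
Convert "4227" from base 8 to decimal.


Input: "4227" in base 8
Positional expansion:
  Digit '4' (value 4) x 8^3 = 2048
  Digit '2' (value 2) x 8^2 = 128
  Digit '2' (value 2) x 8^1 = 16
  Digit '7' (value 7) x 8^0 = 7
Sum = 2199

2199


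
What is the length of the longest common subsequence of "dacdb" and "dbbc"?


LCS of "dacdb" and "dbbc"
DP table:
           d    b    b    c
      0    0    0    0    0
  d   0    1    1    1    1
  a   0    1    1    1    1
  c   0    1    1    1    2
  d   0    1    1    1    2
  b   0    1    2    2    2
LCS length = dp[5][4] = 2

2


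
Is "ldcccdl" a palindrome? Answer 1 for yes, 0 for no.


Input: ldcccdl
Reversed: ldcccdl
  Compare pos 0 ('l') with pos 6 ('l'): match
  Compare pos 1 ('d') with pos 5 ('d'): match
  Compare pos 2 ('c') with pos 4 ('c'): match
Result: palindrome

1


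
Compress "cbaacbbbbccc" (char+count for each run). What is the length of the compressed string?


Input: cbaacbbbbccc
Runs:
  'c' x 1 => "c1"
  'b' x 1 => "b1"
  'a' x 2 => "a2"
  'c' x 1 => "c1"
  'b' x 4 => "b4"
  'c' x 3 => "c3"
Compressed: "c1b1a2c1b4c3"
Compressed length: 12

12


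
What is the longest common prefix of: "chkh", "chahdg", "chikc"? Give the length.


Words: chkh, chahdg, chikc
  Position 0: all 'c' => match
  Position 1: all 'h' => match
  Position 2: ('k', 'a', 'i') => mismatch, stop
LCP = "ch" (length 2)

2


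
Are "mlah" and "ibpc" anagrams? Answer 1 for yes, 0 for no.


Strings: "mlah", "ibpc"
Sorted first:  ahlm
Sorted second: bcip
Differ at position 0: 'a' vs 'b' => not anagrams

0


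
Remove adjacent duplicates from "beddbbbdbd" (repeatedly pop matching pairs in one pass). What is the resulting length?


Input: beddbbbdbd
Stack-based adjacent duplicate removal:
  Read 'b': push. Stack: b
  Read 'e': push. Stack: be
  Read 'd': push. Stack: bed
  Read 'd': matches stack top 'd' => pop. Stack: be
  Read 'b': push. Stack: beb
  Read 'b': matches stack top 'b' => pop. Stack: be
  Read 'b': push. Stack: beb
  Read 'd': push. Stack: bebd
  Read 'b': push. Stack: bebdb
  Read 'd': push. Stack: bebdbd
Final stack: "bebdbd" (length 6)

6


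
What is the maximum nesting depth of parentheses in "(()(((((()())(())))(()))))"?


Input: "(()(((((()())(())))(()))))"
Tracking depth:
  Position 0 '(': depth becomes 1
  Position 1 '(': depth becomes 2
  Position 2 ')': depth becomes 1
  Position 3 '(': depth becomes 2
  Position 4 '(': depth becomes 3
  Position 5 '(': depth becomes 4
  Position 6 '(': depth becomes 5
  Position 7 '(': depth becomes 6
  Position 8 '(': depth becomes 7
  Position 9 ')': depth becomes 6
  Position 10 '(': depth becomes 7
  Position 11 ')': depth becomes 6
  Position 12 ')': depth becomes 5
  Position 13 '(': depth becomes 6
  Position 14 '(': depth becomes 7
  Position 15 ')': depth becomes 6
  Position 16 ')': depth becomes 5
  Position 17 ')': depth becomes 4
  Position 18 ')': depth becomes 3
  Position 19 '(': depth becomes 4
  Position 20 '(': depth becomes 5
  Position 21 ')': depth becomes 4
  Position 22 ')': depth becomes 3
  Position 23 ')': depth becomes 2
  Position 24 ')': depth becomes 1
  Position 25 ')': depth becomes 0
Maximum depth reached: 7

7


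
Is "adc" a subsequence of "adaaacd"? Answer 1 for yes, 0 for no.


Check if "adc" is a subsequence of "adaaacd"
Greedy scan:
  Position 0 ('a'): matches sub[0] = 'a'
  Position 1 ('d'): matches sub[1] = 'd'
  Position 2 ('a'): no match needed
  Position 3 ('a'): no match needed
  Position 4 ('a'): no match needed
  Position 5 ('c'): matches sub[2] = 'c'
  Position 6 ('d'): no match needed
All 3 characters matched => is a subsequence

1


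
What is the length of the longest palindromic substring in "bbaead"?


Input: "bbaead"
Checking substrings for palindromes:
  [2:5] "aea" (len 3) => palindrome
  [0:2] "bb" (len 2) => palindrome
Longest palindromic substring: "aea" with length 3

3


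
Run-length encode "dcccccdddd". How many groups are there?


Input: dcccccdddd
Scanning for consecutive runs:
  Group 1: 'd' x 1 (positions 0-0)
  Group 2: 'c' x 5 (positions 1-5)
  Group 3: 'd' x 4 (positions 6-9)
Total groups: 3

3


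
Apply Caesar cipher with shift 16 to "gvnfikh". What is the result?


Caesar cipher: shift "gvnfikh" by 16
  'g' (pos 6) + 16 = pos 22 = 'w'
  'v' (pos 21) + 16 = pos 11 = 'l'
  'n' (pos 13) + 16 = pos 3 = 'd'
  'f' (pos 5) + 16 = pos 21 = 'v'
  'i' (pos 8) + 16 = pos 24 = 'y'
  'k' (pos 10) + 16 = pos 0 = 'a'
  'h' (pos 7) + 16 = pos 23 = 'x'
Result: wldvyax

wldvyax


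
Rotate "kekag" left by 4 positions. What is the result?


Input: "kekag", rotate left by 4
First 4 characters: "keka"
Remaining characters: "g"
Concatenate remaining + first: "g" + "keka" = "gkeka"

gkeka


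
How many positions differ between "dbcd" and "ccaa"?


Comparing "dbcd" and "ccaa" position by position:
  Position 0: 'd' vs 'c' => DIFFER
  Position 1: 'b' vs 'c' => DIFFER
  Position 2: 'c' vs 'a' => DIFFER
  Position 3: 'd' vs 'a' => DIFFER
Positions that differ: 4

4


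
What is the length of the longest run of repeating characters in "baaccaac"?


Input: "baaccaac"
Scanning for longest run:
  Position 1 ('a'): new char, reset run to 1
  Position 2 ('a'): continues run of 'a', length=2
  Position 3 ('c'): new char, reset run to 1
  Position 4 ('c'): continues run of 'c', length=2
  Position 5 ('a'): new char, reset run to 1
  Position 6 ('a'): continues run of 'a', length=2
  Position 7 ('c'): new char, reset run to 1
Longest run: 'a' with length 2

2


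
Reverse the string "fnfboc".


Input: fnfboc
Reading characters right to left:
  Position 5: 'c'
  Position 4: 'o'
  Position 3: 'b'
  Position 2: 'f'
  Position 1: 'n'
  Position 0: 'f'
Reversed: cobfnf

cobfnf


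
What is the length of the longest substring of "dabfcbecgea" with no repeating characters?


Input: "dabfcbecgea"
Sliding window (track last position of each char):
  Position 0 ('d'): window [0,0] length 1 -- new best
  Position 1 ('a'): window [0,1] length 2 -- new best
  Position 2 ('b'): window [0,2] length 3 -- new best
  Position 3 ('f'): window [0,3] length 4 -- new best
  Position 4 ('c'): window [0,4] length 5 -- new best
  Position 5 ('b'): repeat (last at 2), move window start to 3
  Position 5 ('b'): window [3,5] length 3
  Position 6 ('e'): window [3,6] length 4
  Position 7 ('c'): repeat (last at 4), move window start to 5
  Position 7 ('c'): window [5,7] length 3
  Position 8 ('g'): window [5,8] length 4
  Position 9 ('e'): repeat (last at 6), move window start to 7
  Position 9 ('e'): window [7,9] length 3
  Position 10 ('a'): window [7,10] length 4
Longest substring with no repeats: "dabfc" with length 5

5


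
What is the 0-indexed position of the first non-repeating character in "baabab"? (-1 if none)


Input: baabab
Character frequencies:
  'a': 3
  'b': 3
Scanning left to right for freq == 1:
  Position 0 ('b'): freq=3, skip
  Position 1 ('a'): freq=3, skip
  Position 2 ('a'): freq=3, skip
  Position 3 ('b'): freq=3, skip
  Position 4 ('a'): freq=3, skip
  Position 5 ('b'): freq=3, skip
  No unique character found => answer = -1

-1


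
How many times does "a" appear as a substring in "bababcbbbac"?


Searching for "a" in "bababcbbbac"
Scanning each position:
  Position 0: "b" => no
  Position 1: "a" => MATCH
  Position 2: "b" => no
  Position 3: "a" => MATCH
  Position 4: "b" => no
  Position 5: "c" => no
  Position 6: "b" => no
  Position 7: "b" => no
  Position 8: "b" => no
  Position 9: "a" => MATCH
  Position 10: "c" => no
Total occurrences: 3

3


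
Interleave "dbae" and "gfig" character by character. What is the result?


Interleaving "dbae" and "gfig":
  Position 0: 'd' from first, 'g' from second => "dg"
  Position 1: 'b' from first, 'f' from second => "bf"
  Position 2: 'a' from first, 'i' from second => "ai"
  Position 3: 'e' from first, 'g' from second => "eg"
Result: dgbfaieg

dgbfaieg


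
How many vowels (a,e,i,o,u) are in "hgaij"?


Input: hgaij
Checking each character:
  'h' at position 0: consonant
  'g' at position 1: consonant
  'a' at position 2: vowel (running total: 1)
  'i' at position 3: vowel (running total: 2)
  'j' at position 4: consonant
Total vowels: 2

2


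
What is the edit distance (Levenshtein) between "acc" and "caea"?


Computing edit distance: "acc" -> "caea"
DP table:
           c    a    e    a
      0    1    2    3    4
  a   1    1    1    2    3
  c   2    1    2    2    3
  c   3    2    2    3    3
Edit distance = dp[3][4] = 3

3


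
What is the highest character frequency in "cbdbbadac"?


Input: cbdbbadac
Character counts:
  'a': 2
  'b': 3
  'c': 2
  'd': 2
Maximum frequency: 3

3


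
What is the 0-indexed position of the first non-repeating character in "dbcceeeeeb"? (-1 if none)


Input: dbcceeeeeb
Character frequencies:
  'b': 2
  'c': 2
  'd': 1
  'e': 5
Scanning left to right for freq == 1:
  Position 0 ('d'): unique! => answer = 0

0


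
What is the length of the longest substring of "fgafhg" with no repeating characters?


Input: "fgafhg"
Sliding window (track last position of each char):
  Position 0 ('f'): window [0,0] length 1 -- new best
  Position 1 ('g'): window [0,1] length 2 -- new best
  Position 2 ('a'): window [0,2] length 3 -- new best
  Position 3 ('f'): repeat (last at 0), move window start to 1
  Position 3 ('f'): window [1,3] length 3
  Position 4 ('h'): window [1,4] length 4 -- new best
  Position 5 ('g'): repeat (last at 1), move window start to 2
  Position 5 ('g'): window [2,5] length 4
Longest substring with no repeats: "gafh" with length 4

4


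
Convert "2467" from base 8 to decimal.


Input: "2467" in base 8
Positional expansion:
  Digit '2' (value 2) x 8^3 = 1024
  Digit '4' (value 4) x 8^2 = 256
  Digit '6' (value 6) x 8^1 = 48
  Digit '7' (value 7) x 8^0 = 7
Sum = 1335

1335


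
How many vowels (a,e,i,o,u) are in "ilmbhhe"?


Input: ilmbhhe
Checking each character:
  'i' at position 0: vowel (running total: 1)
  'l' at position 1: consonant
  'm' at position 2: consonant
  'b' at position 3: consonant
  'h' at position 4: consonant
  'h' at position 5: consonant
  'e' at position 6: vowel (running total: 2)
Total vowels: 2

2


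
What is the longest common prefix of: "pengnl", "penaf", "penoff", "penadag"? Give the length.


Words: pengnl, penaf, penoff, penadag
  Position 0: all 'p' => match
  Position 1: all 'e' => match
  Position 2: all 'n' => match
  Position 3: ('g', 'a', 'o', 'a') => mismatch, stop
LCP = "pen" (length 3)

3


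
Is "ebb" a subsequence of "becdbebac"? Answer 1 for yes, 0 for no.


Check if "ebb" is a subsequence of "becdbebac"
Greedy scan:
  Position 0 ('b'): no match needed
  Position 1 ('e'): matches sub[0] = 'e'
  Position 2 ('c'): no match needed
  Position 3 ('d'): no match needed
  Position 4 ('b'): matches sub[1] = 'b'
  Position 5 ('e'): no match needed
  Position 6 ('b'): matches sub[2] = 'b'
  Position 7 ('a'): no match needed
  Position 8 ('c'): no match needed
All 3 characters matched => is a subsequence

1


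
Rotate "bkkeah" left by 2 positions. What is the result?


Input: "bkkeah", rotate left by 2
First 2 characters: "bk"
Remaining characters: "keah"
Concatenate remaining + first: "keah" + "bk" = "keahbk"

keahbk


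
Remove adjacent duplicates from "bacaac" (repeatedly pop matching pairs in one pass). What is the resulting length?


Input: bacaac
Stack-based adjacent duplicate removal:
  Read 'b': push. Stack: b
  Read 'a': push. Stack: ba
  Read 'c': push. Stack: bac
  Read 'a': push. Stack: baca
  Read 'a': matches stack top 'a' => pop. Stack: bac
  Read 'c': matches stack top 'c' => pop. Stack: ba
Final stack: "ba" (length 2)

2


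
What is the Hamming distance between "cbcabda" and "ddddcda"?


Comparing "cbcabda" and "ddddcda" position by position:
  Position 0: 'c' vs 'd' => differ
  Position 1: 'b' vs 'd' => differ
  Position 2: 'c' vs 'd' => differ
  Position 3: 'a' vs 'd' => differ
  Position 4: 'b' vs 'c' => differ
  Position 5: 'd' vs 'd' => same
  Position 6: 'a' vs 'a' => same
Total differences (Hamming distance): 5

5


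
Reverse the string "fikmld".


Input: fikmld
Reading characters right to left:
  Position 5: 'd'
  Position 4: 'l'
  Position 3: 'm'
  Position 2: 'k'
  Position 1: 'i'
  Position 0: 'f'
Reversed: dlmkif

dlmkif


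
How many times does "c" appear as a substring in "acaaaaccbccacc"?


Searching for "c" in "acaaaaccbccacc"
Scanning each position:
  Position 0: "a" => no
  Position 1: "c" => MATCH
  Position 2: "a" => no
  Position 3: "a" => no
  Position 4: "a" => no
  Position 5: "a" => no
  Position 6: "c" => MATCH
  Position 7: "c" => MATCH
  Position 8: "b" => no
  Position 9: "c" => MATCH
  Position 10: "c" => MATCH
  Position 11: "a" => no
  Position 12: "c" => MATCH
  Position 13: "c" => MATCH
Total occurrences: 7

7


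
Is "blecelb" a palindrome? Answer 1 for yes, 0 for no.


Input: blecelb
Reversed: blecelb
  Compare pos 0 ('b') with pos 6 ('b'): match
  Compare pos 1 ('l') with pos 5 ('l'): match
  Compare pos 2 ('e') with pos 4 ('e'): match
Result: palindrome

1


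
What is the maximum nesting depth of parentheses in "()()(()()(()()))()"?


Input: "()()(()()(()()))()"
Tracking depth:
  Position 0 '(': depth becomes 1
  Position 1 ')': depth becomes 0
  Position 2 '(': depth becomes 1
  Position 3 ')': depth becomes 0
  Position 4 '(': depth becomes 1
  Position 5 '(': depth becomes 2
  Position 6 ')': depth becomes 1
  Position 7 '(': depth becomes 2
  Position 8 ')': depth becomes 1
  Position 9 '(': depth becomes 2
  Position 10 '(': depth becomes 3
  Position 11 ')': depth becomes 2
  Position 12 '(': depth becomes 3
  Position 13 ')': depth becomes 2
  Position 14 ')': depth becomes 1
  Position 15 ')': depth becomes 0
  Position 16 '(': depth becomes 1
  Position 17 ')': depth becomes 0
Maximum depth reached: 3

3


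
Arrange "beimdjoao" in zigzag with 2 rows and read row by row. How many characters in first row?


Zigzag "beimdjoao" into 2 rows:
Placing characters:
  'b' => row 0
  'e' => row 1
  'i' => row 0
  'm' => row 1
  'd' => row 0
  'j' => row 1
  'o' => row 0
  'a' => row 1
  'o' => row 0
Rows:
  Row 0: "bidoo"
  Row 1: "emja"
First row length: 5

5


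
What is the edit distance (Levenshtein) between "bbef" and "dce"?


Computing edit distance: "bbef" -> "dce"
DP table:
           d    c    e
      0    1    2    3
  b   1    1    2    3
  b   2    2    2    3
  e   3    3    3    2
  f   4    4    4    3
Edit distance = dp[4][3] = 3

3


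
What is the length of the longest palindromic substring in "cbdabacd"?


Input: "cbdabacd"
Checking substrings for palindromes:
  [3:6] "aba" (len 3) => palindrome
Longest palindromic substring: "aba" with length 3

3


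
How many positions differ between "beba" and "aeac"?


Comparing "beba" and "aeac" position by position:
  Position 0: 'b' vs 'a' => DIFFER
  Position 1: 'e' vs 'e' => same
  Position 2: 'b' vs 'a' => DIFFER
  Position 3: 'a' vs 'c' => DIFFER
Positions that differ: 3

3


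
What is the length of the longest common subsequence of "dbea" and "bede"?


LCS of "dbea" and "bede"
DP table:
           b    e    d    e
      0    0    0    0    0
  d   0    0    0    1    1
  b   0    1    1    1    1
  e   0    1    2    2    2
  a   0    1    2    2    2
LCS length = dp[4][4] = 2

2


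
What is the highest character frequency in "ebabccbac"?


Input: ebabccbac
Character counts:
  'a': 2
  'b': 3
  'c': 3
  'e': 1
Maximum frequency: 3

3


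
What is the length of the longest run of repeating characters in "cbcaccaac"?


Input: "cbcaccaac"
Scanning for longest run:
  Position 1 ('b'): new char, reset run to 1
  Position 2 ('c'): new char, reset run to 1
  Position 3 ('a'): new char, reset run to 1
  Position 4 ('c'): new char, reset run to 1
  Position 5 ('c'): continues run of 'c', length=2
  Position 6 ('a'): new char, reset run to 1
  Position 7 ('a'): continues run of 'a', length=2
  Position 8 ('c'): new char, reset run to 1
Longest run: 'c' with length 2

2


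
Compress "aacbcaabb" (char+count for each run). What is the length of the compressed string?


Input: aacbcaabb
Runs:
  'a' x 2 => "a2"
  'c' x 1 => "c1"
  'b' x 1 => "b1"
  'c' x 1 => "c1"
  'a' x 2 => "a2"
  'b' x 2 => "b2"
Compressed: "a2c1b1c1a2b2"
Compressed length: 12

12


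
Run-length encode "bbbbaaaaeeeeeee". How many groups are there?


Input: bbbbaaaaeeeeeee
Scanning for consecutive runs:
  Group 1: 'b' x 4 (positions 0-3)
  Group 2: 'a' x 4 (positions 4-7)
  Group 3: 'e' x 7 (positions 8-14)
Total groups: 3

3


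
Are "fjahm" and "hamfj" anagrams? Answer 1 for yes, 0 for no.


Strings: "fjahm", "hamfj"
Sorted first:  afhjm
Sorted second: afhjm
Sorted forms match => anagrams

1


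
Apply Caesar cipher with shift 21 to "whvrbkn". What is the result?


Caesar cipher: shift "whvrbkn" by 21
  'w' (pos 22) + 21 = pos 17 = 'r'
  'h' (pos 7) + 21 = pos 2 = 'c'
  'v' (pos 21) + 21 = pos 16 = 'q'
  'r' (pos 17) + 21 = pos 12 = 'm'
  'b' (pos 1) + 21 = pos 22 = 'w'
  'k' (pos 10) + 21 = pos 5 = 'f'
  'n' (pos 13) + 21 = pos 8 = 'i'
Result: rcqmwfi

rcqmwfi


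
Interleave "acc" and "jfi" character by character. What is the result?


Interleaving "acc" and "jfi":
  Position 0: 'a' from first, 'j' from second => "aj"
  Position 1: 'c' from first, 'f' from second => "cf"
  Position 2: 'c' from first, 'i' from second => "ci"
Result: ajcfci

ajcfci


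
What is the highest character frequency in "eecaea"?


Input: eecaea
Character counts:
  'a': 2
  'c': 1
  'e': 3
Maximum frequency: 3

3


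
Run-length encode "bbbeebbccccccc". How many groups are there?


Input: bbbeebbccccccc
Scanning for consecutive runs:
  Group 1: 'b' x 3 (positions 0-2)
  Group 2: 'e' x 2 (positions 3-4)
  Group 3: 'b' x 2 (positions 5-6)
  Group 4: 'c' x 7 (positions 7-13)
Total groups: 4

4


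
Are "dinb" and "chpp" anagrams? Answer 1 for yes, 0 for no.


Strings: "dinb", "chpp"
Sorted first:  bdin
Sorted second: chpp
Differ at position 0: 'b' vs 'c' => not anagrams

0


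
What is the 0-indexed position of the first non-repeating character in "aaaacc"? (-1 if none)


Input: aaaacc
Character frequencies:
  'a': 4
  'c': 2
Scanning left to right for freq == 1:
  Position 0 ('a'): freq=4, skip
  Position 1 ('a'): freq=4, skip
  Position 2 ('a'): freq=4, skip
  Position 3 ('a'): freq=4, skip
  Position 4 ('c'): freq=2, skip
  Position 5 ('c'): freq=2, skip
  No unique character found => answer = -1

-1


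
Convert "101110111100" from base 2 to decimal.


Input: "101110111100" in base 2
Positional expansion:
  Digit '1' (value 1) x 2^11 = 2048
  Digit '0' (value 0) x 2^10 = 0
  Digit '1' (value 1) x 2^9 = 512
  Digit '1' (value 1) x 2^8 = 256
  Digit '1' (value 1) x 2^7 = 128
  Digit '0' (value 0) x 2^6 = 0
  Digit '1' (value 1) x 2^5 = 32
  Digit '1' (value 1) x 2^4 = 16
  Digit '1' (value 1) x 2^3 = 8
  Digit '1' (value 1) x 2^2 = 4
  Digit '0' (value 0) x 2^1 = 0
  Digit '0' (value 0) x 2^0 = 0
Sum = 3004

3004


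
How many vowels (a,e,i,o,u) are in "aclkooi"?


Input: aclkooi
Checking each character:
  'a' at position 0: vowel (running total: 1)
  'c' at position 1: consonant
  'l' at position 2: consonant
  'k' at position 3: consonant
  'o' at position 4: vowel (running total: 2)
  'o' at position 5: vowel (running total: 3)
  'i' at position 6: vowel (running total: 4)
Total vowels: 4

4


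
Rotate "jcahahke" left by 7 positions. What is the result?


Input: "jcahahke", rotate left by 7
First 7 characters: "jcahahk"
Remaining characters: "e"
Concatenate remaining + first: "e" + "jcahahk" = "ejcahahk"

ejcahahk


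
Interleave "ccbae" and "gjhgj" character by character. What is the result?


Interleaving "ccbae" and "gjhgj":
  Position 0: 'c' from first, 'g' from second => "cg"
  Position 1: 'c' from first, 'j' from second => "cj"
  Position 2: 'b' from first, 'h' from second => "bh"
  Position 3: 'a' from first, 'g' from second => "ag"
  Position 4: 'e' from first, 'j' from second => "ej"
Result: cgcjbhagej

cgcjbhagej


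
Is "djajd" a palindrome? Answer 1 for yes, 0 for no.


Input: djajd
Reversed: djajd
  Compare pos 0 ('d') with pos 4 ('d'): match
  Compare pos 1 ('j') with pos 3 ('j'): match
Result: palindrome

1


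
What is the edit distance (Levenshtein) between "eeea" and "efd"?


Computing edit distance: "eeea" -> "efd"
DP table:
           e    f    d
      0    1    2    3
  e   1    0    1    2
  e   2    1    1    2
  e   3    2    2    2
  a   4    3    3    3
Edit distance = dp[4][3] = 3

3


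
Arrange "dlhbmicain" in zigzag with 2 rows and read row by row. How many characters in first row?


Zigzag "dlhbmicain" into 2 rows:
Placing characters:
  'd' => row 0
  'l' => row 1
  'h' => row 0
  'b' => row 1
  'm' => row 0
  'i' => row 1
  'c' => row 0
  'a' => row 1
  'i' => row 0
  'n' => row 1
Rows:
  Row 0: "dhmci"
  Row 1: "lbian"
First row length: 5

5


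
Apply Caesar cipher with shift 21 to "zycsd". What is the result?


Caesar cipher: shift "zycsd" by 21
  'z' (pos 25) + 21 = pos 20 = 'u'
  'y' (pos 24) + 21 = pos 19 = 't'
  'c' (pos 2) + 21 = pos 23 = 'x'
  's' (pos 18) + 21 = pos 13 = 'n'
  'd' (pos 3) + 21 = pos 24 = 'y'
Result: utxny

utxny


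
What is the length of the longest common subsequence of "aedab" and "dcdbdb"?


LCS of "aedab" and "dcdbdb"
DP table:
           d    c    d    b    d    b
      0    0    0    0    0    0    0
  a   0    0    0    0    0    0    0
  e   0    0    0    0    0    0    0
  d   0    1    1    1    1    1    1
  a   0    1    1    1    1    1    1
  b   0    1    1    1    2    2    2
LCS length = dp[5][6] = 2

2


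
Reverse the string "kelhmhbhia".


Input: kelhmhbhia
Reading characters right to left:
  Position 9: 'a'
  Position 8: 'i'
  Position 7: 'h'
  Position 6: 'b'
  Position 5: 'h'
  Position 4: 'm'
  Position 3: 'h'
  Position 2: 'l'
  Position 1: 'e'
  Position 0: 'k'
Reversed: aihbhmhlek

aihbhmhlek


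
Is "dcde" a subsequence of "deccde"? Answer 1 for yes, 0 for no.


Check if "dcde" is a subsequence of "deccde"
Greedy scan:
  Position 0 ('d'): matches sub[0] = 'd'
  Position 1 ('e'): no match needed
  Position 2 ('c'): matches sub[1] = 'c'
  Position 3 ('c'): no match needed
  Position 4 ('d'): matches sub[2] = 'd'
  Position 5 ('e'): matches sub[3] = 'e'
All 4 characters matched => is a subsequence

1


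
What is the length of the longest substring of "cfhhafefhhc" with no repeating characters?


Input: "cfhhafefhhc"
Sliding window (track last position of each char):
  Position 0 ('c'): window [0,0] length 1 -- new best
  Position 1 ('f'): window [0,1] length 2 -- new best
  Position 2 ('h'): window [0,2] length 3 -- new best
  Position 3 ('h'): repeat (last at 2), move window start to 3
  Position 3 ('h'): window [3,3] length 1
  Position 4 ('a'): window [3,4] length 2
  Position 5 ('f'): window [3,5] length 3
  Position 6 ('e'): window [3,6] length 4 -- new best
  Position 7 ('f'): repeat (last at 5), move window start to 6
  Position 7 ('f'): window [6,7] length 2
  Position 8 ('h'): window [6,8] length 3
  Position 9 ('h'): repeat (last at 8), move window start to 9
  Position 9 ('h'): window [9,9] length 1
  Position 10 ('c'): window [9,10] length 2
Longest substring with no repeats: "hafe" with length 4

4


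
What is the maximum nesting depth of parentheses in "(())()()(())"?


Input: "(())()()(())"
Tracking depth:
  Position 0 '(': depth becomes 1
  Position 1 '(': depth becomes 2
  Position 2 ')': depth becomes 1
  Position 3 ')': depth becomes 0
  Position 4 '(': depth becomes 1
  Position 5 ')': depth becomes 0
  Position 6 '(': depth becomes 1
  Position 7 ')': depth becomes 0
  Position 8 '(': depth becomes 1
  Position 9 '(': depth becomes 2
  Position 10 ')': depth becomes 1
  Position 11 ')': depth becomes 0
Maximum depth reached: 2

2


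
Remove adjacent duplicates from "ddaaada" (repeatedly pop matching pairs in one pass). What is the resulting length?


Input: ddaaada
Stack-based adjacent duplicate removal:
  Read 'd': push. Stack: d
  Read 'd': matches stack top 'd' => pop. Stack: (empty)
  Read 'a': push. Stack: a
  Read 'a': matches stack top 'a' => pop. Stack: (empty)
  Read 'a': push. Stack: a
  Read 'd': push. Stack: ad
  Read 'a': push. Stack: ada
Final stack: "ada" (length 3)

3


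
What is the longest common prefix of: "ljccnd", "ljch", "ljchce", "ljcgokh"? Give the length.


Words: ljccnd, ljch, ljchce, ljcgokh
  Position 0: all 'l' => match
  Position 1: all 'j' => match
  Position 2: all 'c' => match
  Position 3: ('c', 'h', 'h', 'g') => mismatch, stop
LCP = "ljc" (length 3)

3


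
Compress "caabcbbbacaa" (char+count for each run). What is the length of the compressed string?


Input: caabcbbbacaa
Runs:
  'c' x 1 => "c1"
  'a' x 2 => "a2"
  'b' x 1 => "b1"
  'c' x 1 => "c1"
  'b' x 3 => "b3"
  'a' x 1 => "a1"
  'c' x 1 => "c1"
  'a' x 2 => "a2"
Compressed: "c1a2b1c1b3a1c1a2"
Compressed length: 16

16


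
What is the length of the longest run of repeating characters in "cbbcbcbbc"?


Input: "cbbcbcbbc"
Scanning for longest run:
  Position 1 ('b'): new char, reset run to 1
  Position 2 ('b'): continues run of 'b', length=2
  Position 3 ('c'): new char, reset run to 1
  Position 4 ('b'): new char, reset run to 1
  Position 5 ('c'): new char, reset run to 1
  Position 6 ('b'): new char, reset run to 1
  Position 7 ('b'): continues run of 'b', length=2
  Position 8 ('c'): new char, reset run to 1
Longest run: 'b' with length 2

2


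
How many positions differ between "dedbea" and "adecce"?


Comparing "dedbea" and "adecce" position by position:
  Position 0: 'd' vs 'a' => DIFFER
  Position 1: 'e' vs 'd' => DIFFER
  Position 2: 'd' vs 'e' => DIFFER
  Position 3: 'b' vs 'c' => DIFFER
  Position 4: 'e' vs 'c' => DIFFER
  Position 5: 'a' vs 'e' => DIFFER
Positions that differ: 6

6


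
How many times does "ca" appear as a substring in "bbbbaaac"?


Searching for "ca" in "bbbbaaac"
Scanning each position:
  Position 0: "bb" => no
  Position 1: "bb" => no
  Position 2: "bb" => no
  Position 3: "ba" => no
  Position 4: "aa" => no
  Position 5: "aa" => no
  Position 6: "ac" => no
Total occurrences: 0

0


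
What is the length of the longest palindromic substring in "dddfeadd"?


Input: "dddfeadd"
Checking substrings for palindromes:
  [0:3] "ddd" (len 3) => palindrome
  [0:2] "dd" (len 2) => palindrome
  [1:3] "dd" (len 2) => palindrome
  [6:8] "dd" (len 2) => palindrome
Longest palindromic substring: "ddd" with length 3

3


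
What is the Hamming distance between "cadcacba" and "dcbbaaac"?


Comparing "cadcacba" and "dcbbaaac" position by position:
  Position 0: 'c' vs 'd' => differ
  Position 1: 'a' vs 'c' => differ
  Position 2: 'd' vs 'b' => differ
  Position 3: 'c' vs 'b' => differ
  Position 4: 'a' vs 'a' => same
  Position 5: 'c' vs 'a' => differ
  Position 6: 'b' vs 'a' => differ
  Position 7: 'a' vs 'c' => differ
Total differences (Hamming distance): 7

7


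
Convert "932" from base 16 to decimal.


Input: "932" in base 16
Positional expansion:
  Digit '9' (value 9) x 16^2 = 2304
  Digit '3' (value 3) x 16^1 = 48
  Digit '2' (value 2) x 16^0 = 2
Sum = 2354

2354


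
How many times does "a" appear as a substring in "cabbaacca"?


Searching for "a" in "cabbaacca"
Scanning each position:
  Position 0: "c" => no
  Position 1: "a" => MATCH
  Position 2: "b" => no
  Position 3: "b" => no
  Position 4: "a" => MATCH
  Position 5: "a" => MATCH
  Position 6: "c" => no
  Position 7: "c" => no
  Position 8: "a" => MATCH
Total occurrences: 4

4


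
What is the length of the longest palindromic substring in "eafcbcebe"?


Input: "eafcbcebe"
Checking substrings for palindromes:
  [3:6] "cbc" (len 3) => palindrome
  [6:9] "ebe" (len 3) => palindrome
Longest palindromic substring: "cbc" with length 3

3


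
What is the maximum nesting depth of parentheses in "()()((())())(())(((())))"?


Input: "()()((())())(())(((())))"
Tracking depth:
  Position 0 '(': depth becomes 1
  Position 1 ')': depth becomes 0
  Position 2 '(': depth becomes 1
  Position 3 ')': depth becomes 0
  Position 4 '(': depth becomes 1
  Position 5 '(': depth becomes 2
  Position 6 '(': depth becomes 3
  Position 7 ')': depth becomes 2
  Position 8 ')': depth becomes 1
  Position 9 '(': depth becomes 2
  Position 10 ')': depth becomes 1
  Position 11 ')': depth becomes 0
  Position 12 '(': depth becomes 1
  Position 13 '(': depth becomes 2
  Position 14 ')': depth becomes 1
  Position 15 ')': depth becomes 0
  Position 16 '(': depth becomes 1
  Position 17 '(': depth becomes 2
  Position 18 '(': depth becomes 3
  Position 19 '(': depth becomes 4
  Position 20 ')': depth becomes 3
  Position 21 ')': depth becomes 2
  Position 22 ')': depth becomes 1
  Position 23 ')': depth becomes 0
Maximum depth reached: 4

4


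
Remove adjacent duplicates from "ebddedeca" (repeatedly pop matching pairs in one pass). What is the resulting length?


Input: ebddedeca
Stack-based adjacent duplicate removal:
  Read 'e': push. Stack: e
  Read 'b': push. Stack: eb
  Read 'd': push. Stack: ebd
  Read 'd': matches stack top 'd' => pop. Stack: eb
  Read 'e': push. Stack: ebe
  Read 'd': push. Stack: ebed
  Read 'e': push. Stack: ebede
  Read 'c': push. Stack: ebedec
  Read 'a': push. Stack: ebedeca
Final stack: "ebedeca" (length 7)

7


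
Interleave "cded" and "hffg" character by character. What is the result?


Interleaving "cded" and "hffg":
  Position 0: 'c' from first, 'h' from second => "ch"
  Position 1: 'd' from first, 'f' from second => "df"
  Position 2: 'e' from first, 'f' from second => "ef"
  Position 3: 'd' from first, 'g' from second => "dg"
Result: chdfefdg

chdfefdg


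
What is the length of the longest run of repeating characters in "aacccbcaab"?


Input: "aacccbcaab"
Scanning for longest run:
  Position 1 ('a'): continues run of 'a', length=2
  Position 2 ('c'): new char, reset run to 1
  Position 3 ('c'): continues run of 'c', length=2
  Position 4 ('c'): continues run of 'c', length=3
  Position 5 ('b'): new char, reset run to 1
  Position 6 ('c'): new char, reset run to 1
  Position 7 ('a'): new char, reset run to 1
  Position 8 ('a'): continues run of 'a', length=2
  Position 9 ('b'): new char, reset run to 1
Longest run: 'c' with length 3

3


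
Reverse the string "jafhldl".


Input: jafhldl
Reading characters right to left:
  Position 6: 'l'
  Position 5: 'd'
  Position 4: 'l'
  Position 3: 'h'
  Position 2: 'f'
  Position 1: 'a'
  Position 0: 'j'
Reversed: ldlhfaj

ldlhfaj


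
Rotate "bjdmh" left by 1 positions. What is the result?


Input: "bjdmh", rotate left by 1
First 1 characters: "b"
Remaining characters: "jdmh"
Concatenate remaining + first: "jdmh" + "b" = "jdmhb"

jdmhb


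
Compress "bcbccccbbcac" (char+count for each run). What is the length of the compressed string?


Input: bcbccccbbcac
Runs:
  'b' x 1 => "b1"
  'c' x 1 => "c1"
  'b' x 1 => "b1"
  'c' x 4 => "c4"
  'b' x 2 => "b2"
  'c' x 1 => "c1"
  'a' x 1 => "a1"
  'c' x 1 => "c1"
Compressed: "b1c1b1c4b2c1a1c1"
Compressed length: 16

16


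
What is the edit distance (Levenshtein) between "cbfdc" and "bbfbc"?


Computing edit distance: "cbfdc" -> "bbfbc"
DP table:
           b    b    f    b    c
      0    1    2    3    4    5
  c   1    1    2    3    4    4
  b   2    1    1    2    3    4
  f   3    2    2    1    2    3
  d   4    3    3    2    2    3
  c   5    4    4    3    3    2
Edit distance = dp[5][5] = 2

2


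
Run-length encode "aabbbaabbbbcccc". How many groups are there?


Input: aabbbaabbbbcccc
Scanning for consecutive runs:
  Group 1: 'a' x 2 (positions 0-1)
  Group 2: 'b' x 3 (positions 2-4)
  Group 3: 'a' x 2 (positions 5-6)
  Group 4: 'b' x 4 (positions 7-10)
  Group 5: 'c' x 4 (positions 11-14)
Total groups: 5

5


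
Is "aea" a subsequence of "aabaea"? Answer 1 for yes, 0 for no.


Check if "aea" is a subsequence of "aabaea"
Greedy scan:
  Position 0 ('a'): matches sub[0] = 'a'
  Position 1 ('a'): no match needed
  Position 2 ('b'): no match needed
  Position 3 ('a'): no match needed
  Position 4 ('e'): matches sub[1] = 'e'
  Position 5 ('a'): matches sub[2] = 'a'
All 3 characters matched => is a subsequence

1


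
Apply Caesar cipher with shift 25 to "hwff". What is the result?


Caesar cipher: shift "hwff" by 25
  'h' (pos 7) + 25 = pos 6 = 'g'
  'w' (pos 22) + 25 = pos 21 = 'v'
  'f' (pos 5) + 25 = pos 4 = 'e'
  'f' (pos 5) + 25 = pos 4 = 'e'
Result: gvee

gvee


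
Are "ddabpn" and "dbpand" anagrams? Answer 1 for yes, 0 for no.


Strings: "ddabpn", "dbpand"
Sorted first:  abddnp
Sorted second: abddnp
Sorted forms match => anagrams

1


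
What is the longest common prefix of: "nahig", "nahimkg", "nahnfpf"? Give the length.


Words: nahig, nahimkg, nahnfpf
  Position 0: all 'n' => match
  Position 1: all 'a' => match
  Position 2: all 'h' => match
  Position 3: ('i', 'i', 'n') => mismatch, stop
LCP = "nah" (length 3)

3


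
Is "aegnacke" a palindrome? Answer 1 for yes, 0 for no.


Input: aegnacke
Reversed: ekcangea
  Compare pos 0 ('a') with pos 7 ('e'): MISMATCH
  Compare pos 1 ('e') with pos 6 ('k'): MISMATCH
  Compare pos 2 ('g') with pos 5 ('c'): MISMATCH
  Compare pos 3 ('n') with pos 4 ('a'): MISMATCH
Result: not a palindrome

0


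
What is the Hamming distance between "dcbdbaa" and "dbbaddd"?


Comparing "dcbdbaa" and "dbbaddd" position by position:
  Position 0: 'd' vs 'd' => same
  Position 1: 'c' vs 'b' => differ
  Position 2: 'b' vs 'b' => same
  Position 3: 'd' vs 'a' => differ
  Position 4: 'b' vs 'd' => differ
  Position 5: 'a' vs 'd' => differ
  Position 6: 'a' vs 'd' => differ
Total differences (Hamming distance): 5

5


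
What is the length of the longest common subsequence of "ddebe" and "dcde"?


LCS of "ddebe" and "dcde"
DP table:
           d    c    d    e
      0    0    0    0    0
  d   0    1    1    1    1
  d   0    1    1    2    2
  e   0    1    1    2    3
  b   0    1    1    2    3
  e   0    1    1    2    3
LCS length = dp[5][4] = 3

3


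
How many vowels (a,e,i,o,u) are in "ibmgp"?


Input: ibmgp
Checking each character:
  'i' at position 0: vowel (running total: 1)
  'b' at position 1: consonant
  'm' at position 2: consonant
  'g' at position 3: consonant
  'p' at position 4: consonant
Total vowels: 1

1


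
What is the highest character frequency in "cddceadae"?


Input: cddceadae
Character counts:
  'a': 2
  'c': 2
  'd': 3
  'e': 2
Maximum frequency: 3

3


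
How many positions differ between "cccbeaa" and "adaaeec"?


Comparing "cccbeaa" and "adaaeec" position by position:
  Position 0: 'c' vs 'a' => DIFFER
  Position 1: 'c' vs 'd' => DIFFER
  Position 2: 'c' vs 'a' => DIFFER
  Position 3: 'b' vs 'a' => DIFFER
  Position 4: 'e' vs 'e' => same
  Position 5: 'a' vs 'e' => DIFFER
  Position 6: 'a' vs 'c' => DIFFER
Positions that differ: 6

6


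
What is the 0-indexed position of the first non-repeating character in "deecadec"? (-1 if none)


Input: deecadec
Character frequencies:
  'a': 1
  'c': 2
  'd': 2
  'e': 3
Scanning left to right for freq == 1:
  Position 0 ('d'): freq=2, skip
  Position 1 ('e'): freq=3, skip
  Position 2 ('e'): freq=3, skip
  Position 3 ('c'): freq=2, skip
  Position 4 ('a'): unique! => answer = 4

4


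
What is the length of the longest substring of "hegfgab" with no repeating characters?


Input: "hegfgab"
Sliding window (track last position of each char):
  Position 0 ('h'): window [0,0] length 1 -- new best
  Position 1 ('e'): window [0,1] length 2 -- new best
  Position 2 ('g'): window [0,2] length 3 -- new best
  Position 3 ('f'): window [0,3] length 4 -- new best
  Position 4 ('g'): repeat (last at 2), move window start to 3
  Position 4 ('g'): window [3,4] length 2
  Position 5 ('a'): window [3,5] length 3
  Position 6 ('b'): window [3,6] length 4
Longest substring with no repeats: "hegf" with length 4

4


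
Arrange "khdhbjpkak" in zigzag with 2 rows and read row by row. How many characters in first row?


Zigzag "khdhbjpkak" into 2 rows:
Placing characters:
  'k' => row 0
  'h' => row 1
  'd' => row 0
  'h' => row 1
  'b' => row 0
  'j' => row 1
  'p' => row 0
  'k' => row 1
  'a' => row 0
  'k' => row 1
Rows:
  Row 0: "kdbpa"
  Row 1: "hhjkk"
First row length: 5

5


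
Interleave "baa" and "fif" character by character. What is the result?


Interleaving "baa" and "fif":
  Position 0: 'b' from first, 'f' from second => "bf"
  Position 1: 'a' from first, 'i' from second => "ai"
  Position 2: 'a' from first, 'f' from second => "af"
Result: bfaiaf

bfaiaf


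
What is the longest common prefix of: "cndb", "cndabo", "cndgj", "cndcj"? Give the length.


Words: cndb, cndabo, cndgj, cndcj
  Position 0: all 'c' => match
  Position 1: all 'n' => match
  Position 2: all 'd' => match
  Position 3: ('b', 'a', 'g', 'c') => mismatch, stop
LCP = "cnd" (length 3)

3


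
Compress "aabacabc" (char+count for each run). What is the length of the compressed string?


Input: aabacabc
Runs:
  'a' x 2 => "a2"
  'b' x 1 => "b1"
  'a' x 1 => "a1"
  'c' x 1 => "c1"
  'a' x 1 => "a1"
  'b' x 1 => "b1"
  'c' x 1 => "c1"
Compressed: "a2b1a1c1a1b1c1"
Compressed length: 14

14


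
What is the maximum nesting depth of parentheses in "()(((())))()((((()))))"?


Input: "()(((())))()((((()))))"
Tracking depth:
  Position 0 '(': depth becomes 1
  Position 1 ')': depth becomes 0
  Position 2 '(': depth becomes 1
  Position 3 '(': depth becomes 2
  Position 4 '(': depth becomes 3
  Position 5 '(': depth becomes 4
  Position 6 ')': depth becomes 3
  Position 7 ')': depth becomes 2
  Position 8 ')': depth becomes 1
  Position 9 ')': depth becomes 0
  Position 10 '(': depth becomes 1
  Position 11 ')': depth becomes 0
  Position 12 '(': depth becomes 1
  Position 13 '(': depth becomes 2
  Position 14 '(': depth becomes 3
  Position 15 '(': depth becomes 4
  Position 16 '(': depth becomes 5
  Position 17 ')': depth becomes 4
  Position 18 ')': depth becomes 3
  Position 19 ')': depth becomes 2
  Position 20 ')': depth becomes 1
  Position 21 ')': depth becomes 0
Maximum depth reached: 5

5


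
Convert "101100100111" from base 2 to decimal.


Input: "101100100111" in base 2
Positional expansion:
  Digit '1' (value 1) x 2^11 = 2048
  Digit '0' (value 0) x 2^10 = 0
  Digit '1' (value 1) x 2^9 = 512
  Digit '1' (value 1) x 2^8 = 256
  Digit '0' (value 0) x 2^7 = 0
  Digit '0' (value 0) x 2^6 = 0
  Digit '1' (value 1) x 2^5 = 32
  Digit '0' (value 0) x 2^4 = 0
  Digit '0' (value 0) x 2^3 = 0
  Digit '1' (value 1) x 2^2 = 4
  Digit '1' (value 1) x 2^1 = 2
  Digit '1' (value 1) x 2^0 = 1
Sum = 2855

2855


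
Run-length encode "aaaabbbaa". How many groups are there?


Input: aaaabbbaa
Scanning for consecutive runs:
  Group 1: 'a' x 4 (positions 0-3)
  Group 2: 'b' x 3 (positions 4-6)
  Group 3: 'a' x 2 (positions 7-8)
Total groups: 3

3


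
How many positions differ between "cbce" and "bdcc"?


Comparing "cbce" and "bdcc" position by position:
  Position 0: 'c' vs 'b' => DIFFER
  Position 1: 'b' vs 'd' => DIFFER
  Position 2: 'c' vs 'c' => same
  Position 3: 'e' vs 'c' => DIFFER
Positions that differ: 3

3
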